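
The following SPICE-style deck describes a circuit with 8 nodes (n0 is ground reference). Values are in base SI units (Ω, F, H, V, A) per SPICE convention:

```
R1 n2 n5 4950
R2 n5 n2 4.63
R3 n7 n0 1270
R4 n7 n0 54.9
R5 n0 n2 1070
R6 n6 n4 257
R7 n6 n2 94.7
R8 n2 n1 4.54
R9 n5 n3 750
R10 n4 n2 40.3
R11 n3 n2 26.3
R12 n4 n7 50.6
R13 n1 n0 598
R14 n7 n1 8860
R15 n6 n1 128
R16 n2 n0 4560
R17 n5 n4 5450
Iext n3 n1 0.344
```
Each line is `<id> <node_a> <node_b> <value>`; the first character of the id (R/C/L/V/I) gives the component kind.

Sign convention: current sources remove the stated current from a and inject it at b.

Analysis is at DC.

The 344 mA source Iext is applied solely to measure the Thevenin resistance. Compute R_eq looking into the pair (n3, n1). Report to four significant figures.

R_eq = 29.83 Ω

Apply KCL at each of the 7 non-ground nodes and solve the resulting linear system.
Node n1: branches {R8, R13, R14, R15, Iext} → V_1 = 1.203
Node n2: branches {R1, R2, R5, R7, R8, R10, R11, R16} → V_2 = -0.3144
Node n3: branches {R9, R11, Iext} → V_3 = -9.057
Node n4: branches {R6, R10, R12, R17} → V_4 = -0.1777
Node n5: branches {R1, R2, R9, R17} → V_5 = -0.3679
Node n6: branches {R6, R7, R15} → V_6 = 0.2421
Node n7: branches {R3, R4, R12, R14} → V_7 = -0.08681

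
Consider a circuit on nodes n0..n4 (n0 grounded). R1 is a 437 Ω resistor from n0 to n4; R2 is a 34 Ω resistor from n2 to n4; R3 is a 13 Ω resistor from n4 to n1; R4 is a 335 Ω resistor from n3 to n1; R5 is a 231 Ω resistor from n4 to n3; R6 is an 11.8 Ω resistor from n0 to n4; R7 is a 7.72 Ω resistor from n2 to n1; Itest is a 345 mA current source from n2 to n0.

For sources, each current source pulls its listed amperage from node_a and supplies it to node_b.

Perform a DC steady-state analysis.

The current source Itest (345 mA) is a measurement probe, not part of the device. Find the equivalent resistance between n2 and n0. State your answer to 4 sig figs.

R_eq = 24.25 Ω

Apply KCL at each of the 4 non-ground nodes and solve the resulting linear system.
Node n1: branches {R3, R4, R7} → V_1 = -6.703
Node n2: branches {R2, R7, Itest} → V_2 = -8.367
Node n3: branches {R4, R5} → V_3 = -5.082
Node n4: branches {R1, R2, R3, R5, R6} → V_4 = -3.964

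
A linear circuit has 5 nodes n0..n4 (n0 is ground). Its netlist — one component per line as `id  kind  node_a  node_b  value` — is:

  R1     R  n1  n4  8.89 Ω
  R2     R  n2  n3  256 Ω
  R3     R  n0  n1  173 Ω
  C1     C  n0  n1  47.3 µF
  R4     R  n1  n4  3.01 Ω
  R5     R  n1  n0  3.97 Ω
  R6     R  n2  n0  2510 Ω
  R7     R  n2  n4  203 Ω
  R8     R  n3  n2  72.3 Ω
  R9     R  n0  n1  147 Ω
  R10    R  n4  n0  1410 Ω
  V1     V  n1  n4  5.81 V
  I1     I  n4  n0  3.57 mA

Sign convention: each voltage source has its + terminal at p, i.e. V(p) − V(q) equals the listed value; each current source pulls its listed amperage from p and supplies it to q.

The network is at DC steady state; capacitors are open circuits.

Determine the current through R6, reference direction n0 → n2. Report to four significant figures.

0.002138 A

Element admittances at DC:
  Y(R1) = 0.1125 S between n1,n4
  Y(R2) = 0.003906 S between n2,n3
  Y(R3) = 0.005780 S between n0,n1
  Y(C1) = 0.000 S between n0,n1
  Y(R4) = 0.3322 S between n1,n4
  Y(R5) = 0.2519 S between n1,n0
  Y(R6) = 0.0003984 S between n2,n0
  Y(R7) = 0.004926 S between n2,n4
  Y(R8) = 0.01383 S between n3,n2
  Y(R9) = 0.006803 S between n0,n1
  Y(R10) = 0.0007092 S between n4,n0
  V1: constraint V(n1)−V(n4) = 5.81
  I1: injects 0.00357 A into n0 (from n4)
Assemble and solve the 5×5 MNA system:
  V(n1)=0.01014  V(n2)=-5.366  V(n3)=-5.366  V(n4)=-5.800
  i(V1)=-2.586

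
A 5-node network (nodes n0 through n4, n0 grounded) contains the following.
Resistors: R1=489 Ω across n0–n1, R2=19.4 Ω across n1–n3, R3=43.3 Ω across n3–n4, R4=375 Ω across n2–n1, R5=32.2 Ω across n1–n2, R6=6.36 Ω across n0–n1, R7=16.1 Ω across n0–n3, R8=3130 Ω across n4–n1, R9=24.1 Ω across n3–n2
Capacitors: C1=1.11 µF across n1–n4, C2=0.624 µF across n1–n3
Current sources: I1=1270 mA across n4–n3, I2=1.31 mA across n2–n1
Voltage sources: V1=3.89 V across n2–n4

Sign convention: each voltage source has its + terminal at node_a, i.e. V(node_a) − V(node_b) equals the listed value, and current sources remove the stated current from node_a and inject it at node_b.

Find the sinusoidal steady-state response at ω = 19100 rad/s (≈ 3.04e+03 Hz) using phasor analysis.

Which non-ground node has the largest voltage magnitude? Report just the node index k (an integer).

4

Element admittances at ω=19100 rad/s:
  Y(R1) = 0.002045+0.000j S between n0,n1
  Y(R2) = 0.05155+0.000j S between n1,n3
  Y(R3) = 0.02309+0.000j S between n3,n4
  Y(C1) = 0.000+0.02120j S between n1,n4
  Y(R4) = 0.002667+0.000j S between n2,n1
  Y(R5) = 0.03106+0.000j S between n1,n2
  Y(R6) = 0.1572+0.000j S between n0,n1
  Y(R7) = 0.06211+0.000j S between n0,n3
  Y(C2) = 0.000+0.01192j S between n1,n3
  Y(R8) = 0.0003195+0.000j S between n4,n1
  Y(R9) = 0.04149+0.000j S between n3,n2
  I1: injects 1.27 A into n3 (from n4)
  I2: injects 0.00131 A into n1 (from n2)
  V1: constraint V(n2)−V(n4) = 3.89
Assemble and solve the 5×5 MNA system:
  V(n1)=-1.106-0.3010j  V(n2)=-9.760+3.098j  V(n3)=2.836+0.7719j  V(n4)=-13.65+3.098j
  i(V1)=0.8132-0.2111j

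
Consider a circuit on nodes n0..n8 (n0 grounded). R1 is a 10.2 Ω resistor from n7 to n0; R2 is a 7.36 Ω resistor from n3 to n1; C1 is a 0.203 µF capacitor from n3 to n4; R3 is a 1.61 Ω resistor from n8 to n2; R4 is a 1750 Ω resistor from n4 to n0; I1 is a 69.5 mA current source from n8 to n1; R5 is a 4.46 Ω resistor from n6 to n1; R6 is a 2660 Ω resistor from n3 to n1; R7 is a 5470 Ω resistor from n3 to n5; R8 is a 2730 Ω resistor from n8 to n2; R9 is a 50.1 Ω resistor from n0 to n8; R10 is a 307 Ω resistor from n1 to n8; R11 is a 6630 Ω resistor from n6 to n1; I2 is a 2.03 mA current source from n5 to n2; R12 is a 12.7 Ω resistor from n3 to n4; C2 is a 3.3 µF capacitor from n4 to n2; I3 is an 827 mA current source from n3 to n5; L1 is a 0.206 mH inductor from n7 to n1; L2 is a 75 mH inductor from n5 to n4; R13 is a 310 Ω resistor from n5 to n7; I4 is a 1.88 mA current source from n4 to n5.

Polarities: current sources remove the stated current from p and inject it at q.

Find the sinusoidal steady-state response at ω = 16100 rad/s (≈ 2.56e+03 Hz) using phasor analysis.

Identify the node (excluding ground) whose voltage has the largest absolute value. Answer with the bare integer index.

MNA unknowns: 8 node voltages V₁..V_8
R1: Y=0.09804+0.000j on G[7,0]
R2: Y=0.1359+0.000j on G[3,1]
C1: Y=0.000+0.003268j on G[3,4]
R3: Y=0.6211+0.000j on G[8,2]
R4: Y=0.0005714+0.000j on G[4,0]
I1: z[8]−=0.0695, z[1]+=0.0695
R5: Y=0.2242+0.000j on G[6,1]
R6: Y=0.0003759+0.000j on G[3,1]
R7: Y=0.0001828+0.000j on G[3,5]
R8: Y=0.0003663+0.000j on G[8,2]
R9: Y=0.01996+0.000j on G[0,8]
R10: Y=0.003257+0.000j on G[1,8]
R11: Y=0.0001508+0.000j on G[6,1]
I2: z[5]−=0.00203, z[2]+=0.00203
R12: Y=0.07874+0.000j on G[3,4]
C2: Y=0.000+0.05313j on G[4,2]
I3: z[3]−=0.827, z[5]+=0.827
L1: Y=0.000-0.3015j on G[7,1]
L2: Y=0.000-0.0008282j on G[5,4]
R13: Y=0.003226+0.000j on G[5,7]
I4: z[4]−=0.00188, z[5]+=0.00188
solve → V1=0.9070-1.520j, V2=-2.553-3.640j, V3=-4.516-2.272j, V4=-3.996-3.734j, V5=228.1+56.97j, V6=0.9070-1.520j, V7=0.5453+0.7377j, V8=-2.564-3.517j

5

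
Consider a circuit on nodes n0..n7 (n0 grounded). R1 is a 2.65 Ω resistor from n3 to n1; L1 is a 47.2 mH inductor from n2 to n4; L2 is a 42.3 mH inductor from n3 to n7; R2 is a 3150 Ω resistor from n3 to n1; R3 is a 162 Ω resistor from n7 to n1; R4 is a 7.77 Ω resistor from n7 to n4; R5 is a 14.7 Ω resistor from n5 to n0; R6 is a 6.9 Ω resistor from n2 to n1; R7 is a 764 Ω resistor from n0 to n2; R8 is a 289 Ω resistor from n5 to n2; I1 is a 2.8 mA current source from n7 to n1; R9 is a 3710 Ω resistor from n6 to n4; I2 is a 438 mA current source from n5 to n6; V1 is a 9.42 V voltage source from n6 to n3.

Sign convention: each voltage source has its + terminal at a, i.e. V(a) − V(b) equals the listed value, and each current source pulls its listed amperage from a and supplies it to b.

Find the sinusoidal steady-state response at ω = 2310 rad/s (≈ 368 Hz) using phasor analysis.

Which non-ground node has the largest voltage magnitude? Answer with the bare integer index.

Element admittances at ω=2310 rad/s:
  Y(R1) = 0.3774+0.000j S between n3,n1
  Y(L1) = 0.000-0.009172j S between n2,n4
  Y(L2) = 0.000-0.01023j S between n3,n7
  Y(R2) = 0.0003175+0.000j S between n3,n1
  Y(R3) = 0.006173+0.000j S between n7,n1
  Y(R4) = 0.1287+0.000j S between n7,n4
  Y(R5) = 0.06803+0.000j S between n5,n0
  Y(R6) = 0.1449+0.000j S between n2,n1
  Y(R7) = 0.001309+0.000j S between n0,n2
  Y(R8) = 0.003460+0.000j S between n5,n2
  I1: injects 0.0028 A into n1 (from n7)
  Y(R9) = 0.0002695+0.000j S between n6,n4
  I2: injects 0.438 A into n6 (from n5)
  V1: constraint V(n6)−V(n3) = 9.42
Assemble and solve the 8×8 MNA system:
  V(n1)=93.57+0.1412j  V(n2)=90.58+0.000j  V(n3)=94.73+0.1931j  V(n4)=92.81+0.4389j  V(n5)=-1.743+0.000j  V(n6)=104.1+0.1931j  V(n7)=92.82+0.2804j
  i(V1)=0.4349+6.625e-05j

6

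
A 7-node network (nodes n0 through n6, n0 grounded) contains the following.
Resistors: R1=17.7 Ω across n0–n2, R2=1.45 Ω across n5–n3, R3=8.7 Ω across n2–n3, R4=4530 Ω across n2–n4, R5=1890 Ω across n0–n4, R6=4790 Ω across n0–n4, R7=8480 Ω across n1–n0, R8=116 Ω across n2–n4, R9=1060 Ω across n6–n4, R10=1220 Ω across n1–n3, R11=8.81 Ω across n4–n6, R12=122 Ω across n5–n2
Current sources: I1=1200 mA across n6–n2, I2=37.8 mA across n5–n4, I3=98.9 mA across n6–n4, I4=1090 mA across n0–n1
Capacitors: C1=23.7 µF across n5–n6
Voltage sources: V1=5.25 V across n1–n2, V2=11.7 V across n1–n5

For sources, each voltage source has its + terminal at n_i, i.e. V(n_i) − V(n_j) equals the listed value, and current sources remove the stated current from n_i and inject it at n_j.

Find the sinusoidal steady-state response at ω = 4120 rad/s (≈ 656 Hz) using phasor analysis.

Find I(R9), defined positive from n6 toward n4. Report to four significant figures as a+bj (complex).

Apply KCL at each of the 6 non-ground nodes and solve the resulting linear system.
Node n1: branches {I4, R7, R10, V1, V2} → V_1 = 24.32-0.1361j
Node n2: branches {R1, I1, R3, R4, R8, R12, V1} → V_2 = 19.07-0.1361j
Node n3: branches {R2, R3, R10} → V_3 = 13.55-0.1361j
Node n4: branches {I2, R4, I3, R5, R6, R8, R9, R11} → V_4 = 13.15+10.44j
Node n5: branches {I2, R2, C1, R12, V2} → V_5 = 12.62-0.1361j
Node n6: branches {I1, I3, C1, R9, R11} → V_6 = 11.58+11.33j
Source currents: i(V1)=0.6168-0.1012j, i(V2)=0.4615+0.1013j

-0.001478+0.0008347j A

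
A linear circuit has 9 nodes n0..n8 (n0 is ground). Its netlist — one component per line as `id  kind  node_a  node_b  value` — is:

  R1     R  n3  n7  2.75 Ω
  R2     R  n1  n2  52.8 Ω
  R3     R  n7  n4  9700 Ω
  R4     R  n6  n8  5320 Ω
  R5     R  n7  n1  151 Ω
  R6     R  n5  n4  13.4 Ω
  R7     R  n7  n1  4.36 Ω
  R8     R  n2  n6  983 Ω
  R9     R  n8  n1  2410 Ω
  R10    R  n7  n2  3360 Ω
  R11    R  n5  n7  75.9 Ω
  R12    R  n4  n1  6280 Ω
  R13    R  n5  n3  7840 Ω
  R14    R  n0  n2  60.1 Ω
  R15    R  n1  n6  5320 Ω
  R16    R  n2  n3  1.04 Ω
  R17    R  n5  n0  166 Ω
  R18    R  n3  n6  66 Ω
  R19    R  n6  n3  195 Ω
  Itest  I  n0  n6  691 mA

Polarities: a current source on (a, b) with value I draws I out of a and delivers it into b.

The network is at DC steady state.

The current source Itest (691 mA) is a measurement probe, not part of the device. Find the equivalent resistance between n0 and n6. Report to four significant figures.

MNA unknowns: 8 node voltages V₁..V_8
R1: Y=0.3636 on G[3,7]
R2: Y=0.01894 on G[1,2]
R3: Y=0.0001031 on G[7,4]
R4: Y=0.0001880 on G[6,8]
R5: Y=0.006623 on G[7,1]
R6: Y=0.07463 on G[5,4]
R7: Y=0.2294 on G[7,1]
R8: Y=0.001017 on G[2,6]
R9: Y=0.0004149 on G[8,1]
R10: Y=0.0002976 on G[7,2]
R11: Y=0.01318 on G[5,7]
R12: Y=0.0001592 on G[4,1]
R13: Y=0.0001276 on G[5,3]
R14: Y=0.01664 on G[0,2]
R15: Y=0.0001880 on G[1,6]
R16: Y=0.9615 on G[2,3]
R17: Y=0.006024 on G[5,0]
R18: Y=0.01515 on G[3,6]
R19: Y=0.005128 on G[6,3]
Itest: z[0]−=0.691, z[6]+=0.691
solve → V1=33.36, V2=33.17, V3=33.70, V4=23.13, V5=23.09, V6=65.64, V7=33.34, V8=43.43

R_eq = 95.00 Ω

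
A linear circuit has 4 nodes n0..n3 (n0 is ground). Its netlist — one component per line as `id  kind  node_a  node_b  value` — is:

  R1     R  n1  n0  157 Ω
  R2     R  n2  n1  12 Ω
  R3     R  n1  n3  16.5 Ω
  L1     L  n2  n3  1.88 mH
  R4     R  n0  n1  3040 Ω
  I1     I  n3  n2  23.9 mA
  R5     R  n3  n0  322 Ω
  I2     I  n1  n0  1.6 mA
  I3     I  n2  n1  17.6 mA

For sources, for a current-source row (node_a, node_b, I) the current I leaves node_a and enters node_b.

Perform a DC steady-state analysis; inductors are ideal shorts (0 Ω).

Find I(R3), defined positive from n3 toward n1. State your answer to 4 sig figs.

-0.007093 A

MNA unknowns: 3 node voltages V₁..V_3 plus 1 source current (L1)
R1: Y=0.006369 on G[1,0]
R2: Y=0.08333 on G[2,1]
R3: Y=0.06061 on G[1,3]
L1: row V2−V3=0, i_L1 at 2,3
R4: Y=0.0003289 on G[0,1]
I1: z[3]−=0.0239, z[2]+=0.0239
R5: Y=0.003106 on G[3,0]
I2: z[1]−=0.0016, z[0]+=0.0016
I3: z[2]−=0.0176, z[1]+=0.0176
solve → V1=-0.1261, V2=-0.2432, V3=-0.2432
aux → i_L1=0.01605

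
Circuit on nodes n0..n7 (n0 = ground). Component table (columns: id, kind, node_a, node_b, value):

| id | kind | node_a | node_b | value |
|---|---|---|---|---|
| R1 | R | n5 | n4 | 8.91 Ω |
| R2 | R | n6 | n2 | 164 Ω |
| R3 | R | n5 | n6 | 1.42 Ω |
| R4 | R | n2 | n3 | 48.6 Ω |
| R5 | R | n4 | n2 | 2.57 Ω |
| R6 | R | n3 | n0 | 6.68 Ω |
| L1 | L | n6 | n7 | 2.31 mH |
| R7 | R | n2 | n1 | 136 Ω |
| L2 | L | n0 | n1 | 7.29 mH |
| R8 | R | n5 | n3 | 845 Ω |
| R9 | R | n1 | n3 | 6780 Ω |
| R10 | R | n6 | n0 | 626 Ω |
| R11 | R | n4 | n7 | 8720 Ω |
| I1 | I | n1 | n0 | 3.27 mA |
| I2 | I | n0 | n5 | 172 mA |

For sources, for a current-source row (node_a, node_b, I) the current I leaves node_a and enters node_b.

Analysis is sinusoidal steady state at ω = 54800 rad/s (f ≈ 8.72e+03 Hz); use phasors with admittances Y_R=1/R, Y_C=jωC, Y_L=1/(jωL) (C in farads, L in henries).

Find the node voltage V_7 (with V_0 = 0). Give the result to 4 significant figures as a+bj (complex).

Apply KCL at each of the 7 non-ground nodes and solve the resulting linear system.
Node n1: branches {R7, L2, R9, I1} → V_1 = 6.135+2.766j
Node n2: branches {R2, R4, R5, R7} → V_2 = 7.624+0.7315j
Node n3: branches {R4, R6, R8, R9} → V_3 = 0.9830+0.09500j
Node n4: branches {R1, R5, R11} → V_4 = 7.979+0.7271j
Node n5: branches {R1, R3, R8, I2} → V_5 = 9.209+0.7117j
Node n6: branches {R2, R3, L1, R10} → V_6 = 9.175+0.7102j
Node n7: branches {L1, R11} → V_7 = 9.174+0.6929j

9.174+0.6929j V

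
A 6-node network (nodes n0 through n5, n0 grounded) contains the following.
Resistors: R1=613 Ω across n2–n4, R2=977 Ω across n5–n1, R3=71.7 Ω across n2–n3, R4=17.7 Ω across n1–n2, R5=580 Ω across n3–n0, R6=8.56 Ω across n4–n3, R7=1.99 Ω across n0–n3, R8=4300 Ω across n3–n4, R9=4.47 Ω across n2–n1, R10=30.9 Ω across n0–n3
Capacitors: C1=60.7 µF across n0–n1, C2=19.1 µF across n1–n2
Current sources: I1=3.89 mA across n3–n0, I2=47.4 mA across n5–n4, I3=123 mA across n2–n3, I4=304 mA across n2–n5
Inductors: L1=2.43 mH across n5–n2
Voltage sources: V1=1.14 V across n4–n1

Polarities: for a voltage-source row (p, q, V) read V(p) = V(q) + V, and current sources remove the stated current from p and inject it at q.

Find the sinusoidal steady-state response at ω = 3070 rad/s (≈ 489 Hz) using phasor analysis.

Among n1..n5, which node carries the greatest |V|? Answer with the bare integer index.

MNA unknowns: 5 node voltages V₁..V_5 plus 1 source current (V1)
R1: Y=0.001631+0.000j on G[2,4]
C1: Y=0.000+0.1863j on G[0,1]
R2: Y=0.001024+0.000j on G[5,1]
I1: z[3]−=0.00389, z[0]+=0.00389
I2: z[5]−=0.0474, z[4]+=0.0474
R3: Y=0.01395+0.000j on G[2,3]
I3: z[2]−=0.123, z[3]+=0.123
R4: Y=0.05650+0.000j on G[1,2]
C2: Y=0.000+0.05864j on G[1,2]
R5: Y=0.001724+0.000j on G[3,0]
R6: Y=0.1168+0.000j on G[4,3]
R7: Y=0.5025+0.000j on G[0,3]
I4: z[2]−=0.304, z[5]+=0.304
L1: Y=0.000-0.1340j on G[5,2]
R8: Y=0.0002326+0.000j on G[3,4]
R9: Y=0.2237+0.000j on G[2,1]
R10: Y=0.03236+0.000j on G[0,3]
V1: row V4−V1=1.14, i_V1 at 4,1
solve → V1=-0.4651+0.8161j, V2=-0.9852+0.8815j, V3=0.2762+0.1615j, V4=0.6749+0.8161j, V5=-0.9701+2.800j
aux → i_V1=-0.001984-0.07652j

5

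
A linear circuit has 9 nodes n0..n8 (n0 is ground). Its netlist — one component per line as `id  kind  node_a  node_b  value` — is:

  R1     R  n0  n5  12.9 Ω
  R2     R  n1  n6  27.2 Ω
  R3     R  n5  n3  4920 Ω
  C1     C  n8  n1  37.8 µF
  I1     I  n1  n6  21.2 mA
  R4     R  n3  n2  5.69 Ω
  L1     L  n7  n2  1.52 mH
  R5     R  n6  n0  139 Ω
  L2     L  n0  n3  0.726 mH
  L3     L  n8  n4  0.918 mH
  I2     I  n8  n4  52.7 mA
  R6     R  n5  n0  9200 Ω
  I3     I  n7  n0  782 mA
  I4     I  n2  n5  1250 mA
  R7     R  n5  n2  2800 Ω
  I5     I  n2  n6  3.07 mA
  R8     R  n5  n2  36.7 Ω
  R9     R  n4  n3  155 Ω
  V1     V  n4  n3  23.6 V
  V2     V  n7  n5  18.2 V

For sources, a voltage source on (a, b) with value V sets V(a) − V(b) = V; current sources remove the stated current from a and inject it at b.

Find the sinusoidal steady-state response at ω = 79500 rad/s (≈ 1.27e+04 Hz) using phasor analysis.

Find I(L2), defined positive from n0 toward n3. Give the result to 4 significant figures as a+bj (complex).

Apply KCL at each of the 8 non-ground nodes and solve the resulting linear system.
Node n1: branches {R2, C1, I1} → V_1 = -9.613-24.61j
Node n2: branches {R4, L1, I4, R7, I5, R8} → V_2 = -25.26-23.55j
Node n3: branches {R3, R4, L2, R9, V1} → V_3 = -22.46-24.90j
Node n4: branches {L3, I2, R9, V1} → V_4 = 1.145-24.90j
Node n5: branches {R1, R3, R6, I4, R7, R8, V2} → V_5 = -3.822-3.104j
Node n6: branches {R2, I1, R5, I5} → V_6 = -7.488-20.58j
Node n7: branches {L1, I3, V2} → V_7 = 14.38-3.104j
Node n8: branches {C1, L3, I2} → V_8 = -9.662-24.59j
Source currents: i(V1)=-0.09532+0.1481j, i(V2)=-0.9512+0.3280j

0.4314-0.3891j A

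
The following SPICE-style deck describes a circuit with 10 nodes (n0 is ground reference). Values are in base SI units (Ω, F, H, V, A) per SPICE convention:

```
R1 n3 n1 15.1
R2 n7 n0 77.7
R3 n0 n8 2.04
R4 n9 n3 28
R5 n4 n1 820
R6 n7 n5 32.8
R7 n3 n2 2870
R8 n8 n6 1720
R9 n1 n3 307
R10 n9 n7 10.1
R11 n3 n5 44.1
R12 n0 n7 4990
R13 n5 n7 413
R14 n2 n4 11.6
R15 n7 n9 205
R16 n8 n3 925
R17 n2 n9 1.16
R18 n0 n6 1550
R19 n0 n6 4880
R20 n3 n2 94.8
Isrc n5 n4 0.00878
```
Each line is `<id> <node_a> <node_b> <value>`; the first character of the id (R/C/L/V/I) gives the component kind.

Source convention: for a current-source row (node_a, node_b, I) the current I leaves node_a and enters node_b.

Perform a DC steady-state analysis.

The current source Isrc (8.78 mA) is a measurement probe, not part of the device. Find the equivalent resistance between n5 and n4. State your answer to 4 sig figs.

MNA unknowns: 9 node voltages V₁..V_9
R1: Y=0.06623 on G[3,1]
R2: Y=0.01287 on G[7,0]
R3: Y=0.4902 on G[0,8]
R4: Y=0.03571 on G[9,3]
R5: Y=0.001220 on G[4,1]
R6: Y=0.03049 on G[7,5]
R7: Y=0.0003484 on G[3,2]
R8: Y=0.0005814 on G[8,6]
R9: Y=0.003257 on G[1,3]
R10: Y=0.09901 on G[9,7]
R11: Y=0.02268 on G[3,5]
R12: Y=0.0002004 on G[0,7]
R13: Y=0.002421 on G[5,7]
R14: Y=0.08621 on G[2,4]
R15: Y=0.004878 on G[7,9]
R16: Y=0.001081 on G[8,3]
R17: Y=0.8621 on G[2,9]
R18: Y=0.0006452 on G[0,6]
R19: Y=0.0002049 on G[0,6]
R20: Y=0.01055 on G[3,2]
Isrc: z[5]−=0.00878, z[4]+=0.00878
solve → V1=-0.009891, V2=0.06203, V3=-0.01290, V4=0.1615, V5=-0.1626, V6=-1.152e-05, V7=0.001064, V8=-2.836e-05, V9=0.05304

R_eq = 36.91 Ω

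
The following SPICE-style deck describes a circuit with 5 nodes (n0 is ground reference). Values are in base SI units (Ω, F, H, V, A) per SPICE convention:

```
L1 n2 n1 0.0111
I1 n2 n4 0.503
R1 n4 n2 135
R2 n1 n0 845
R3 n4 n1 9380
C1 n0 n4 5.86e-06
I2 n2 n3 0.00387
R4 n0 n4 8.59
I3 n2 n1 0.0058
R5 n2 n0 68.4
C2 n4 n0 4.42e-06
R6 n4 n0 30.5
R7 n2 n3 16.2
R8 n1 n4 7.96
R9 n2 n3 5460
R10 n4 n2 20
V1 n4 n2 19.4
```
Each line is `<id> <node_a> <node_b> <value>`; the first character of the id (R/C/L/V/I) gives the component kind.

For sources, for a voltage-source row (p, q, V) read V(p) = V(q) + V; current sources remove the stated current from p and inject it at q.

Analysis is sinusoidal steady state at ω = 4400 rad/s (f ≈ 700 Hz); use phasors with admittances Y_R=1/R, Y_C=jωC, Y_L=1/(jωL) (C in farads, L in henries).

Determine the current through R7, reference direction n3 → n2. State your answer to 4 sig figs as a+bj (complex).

0.003859+0.000j A

MNA unknowns: 4 node voltages V₁..V_4 plus 1 source current (V1)
L1: Y=0.000-0.02048j on G[2,1]
I1: z[2]−=0.503, z[4]+=0.503
R1: Y=0.007407+0.000j on G[4,2]
R2: Y=0.001183+0.000j on G[1,0]
R3: Y=0.0001066+0.000j on G[4,1]
C1: Y=0.000+0.02578j on G[0,4]
I2: z[2]−=0.00387, z[3]+=0.00387
R4: Y=0.1164+0.000j on G[0,4]
I3: z[2]−=0.0058, z[1]+=0.0058
R5: Y=0.01462+0.000j on G[2,0]
C2: Y=0.000+0.01945j on G[4,0]
R6: Y=0.03279+0.000j on G[4,0]
R7: Y=0.06173+0.000j on G[2,3]
R8: Y=0.1256+0.000j on G[1,4]
R9: Y=0.0001832+0.000j on G[2,3]
R10: Y=0.05000+0.000j on G[4,2]
V1: row V4−V2=19.4, i_V1 at 4,2
solve → V1=1.134+2.600j, V2=-17.80-0.4595j, V3=-17.74-0.4595j, V4=1.596-0.4595j
aux → i_V1=-0.9278+0.3810j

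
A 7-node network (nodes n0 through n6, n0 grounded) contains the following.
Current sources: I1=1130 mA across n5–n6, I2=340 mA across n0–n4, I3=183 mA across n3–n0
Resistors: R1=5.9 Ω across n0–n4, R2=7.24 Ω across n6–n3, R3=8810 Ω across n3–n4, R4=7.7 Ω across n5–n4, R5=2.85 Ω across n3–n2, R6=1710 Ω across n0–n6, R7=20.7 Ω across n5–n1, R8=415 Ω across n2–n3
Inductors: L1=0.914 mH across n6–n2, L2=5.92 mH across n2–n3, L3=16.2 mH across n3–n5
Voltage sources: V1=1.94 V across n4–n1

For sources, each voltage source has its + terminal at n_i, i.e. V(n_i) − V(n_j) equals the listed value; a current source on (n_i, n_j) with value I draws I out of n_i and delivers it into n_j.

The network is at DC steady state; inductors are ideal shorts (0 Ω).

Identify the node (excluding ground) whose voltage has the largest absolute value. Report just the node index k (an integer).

1

Apply KCL at each of the 6 non-ground nodes and solve the resulting linear system.
Node n1: branches {R7, V1} → V_1 = -1.012
Node n2: branches {R5, L1, L2, R8} → V_2 = -0.6216
Node n3: branches {R2, R3, R5, L2, L3, R8, I3} → V_3 = -0.6216
Node n4: branches {I2, R1, R3, R4, V1} → V_4 = 0.9284
Node n5: branches {I1, R4, R7, L3} → V_5 = -0.6216
Node n6: branches {I1, R2, L1, R6} → V_6 = -0.6216
Source currents: i(L1)=1.130, i(L2)=1.130, i(L3)=0.9475, i(V1)=-0.01884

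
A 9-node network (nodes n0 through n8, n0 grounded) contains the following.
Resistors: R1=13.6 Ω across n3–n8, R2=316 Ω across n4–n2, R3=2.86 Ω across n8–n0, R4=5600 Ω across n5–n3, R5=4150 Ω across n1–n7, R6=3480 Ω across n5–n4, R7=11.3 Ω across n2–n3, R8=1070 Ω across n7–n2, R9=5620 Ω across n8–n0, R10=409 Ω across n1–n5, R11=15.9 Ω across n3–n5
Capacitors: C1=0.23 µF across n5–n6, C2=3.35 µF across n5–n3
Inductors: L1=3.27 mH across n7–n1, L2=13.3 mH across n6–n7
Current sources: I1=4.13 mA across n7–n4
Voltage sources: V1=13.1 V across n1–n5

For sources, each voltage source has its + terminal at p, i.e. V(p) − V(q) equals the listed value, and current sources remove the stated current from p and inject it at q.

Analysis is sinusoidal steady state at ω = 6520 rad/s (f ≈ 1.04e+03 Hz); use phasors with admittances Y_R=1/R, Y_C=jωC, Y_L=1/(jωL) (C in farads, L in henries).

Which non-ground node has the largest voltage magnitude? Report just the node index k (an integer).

6

Apply KCL at each of the 8 non-ground nodes and solve the resulting linear system.
Node n1: branches {L1, R5, R10, V1} → V_1 = 12.87+0.08187j
Node n2: branches {R2, R7, R8} → V_2 = 0.1808-0.002728j
Node n3: branches {R1, R4, R7, C2, R11} → V_3 = 0.000+0.000j
Node n4: branches {R2, R6, I1} → V_4 = 1.343+0.004314j
Node n5: branches {C1, R4, R6, R10, C2, R11, V1} → V_5 = -0.2254+0.08187j
Node n6: branches {C1, L2} → V_6 = 15.40-0.3398j
Node n7: branches {L1, R5, R8, I1, L2} → V_7 = 13.37-0.2849j
Node n8: branches {R1, R3, R9} → V_8 = 0.000+0.000j
Source currents: i(V1)=-0.04911-0.02317j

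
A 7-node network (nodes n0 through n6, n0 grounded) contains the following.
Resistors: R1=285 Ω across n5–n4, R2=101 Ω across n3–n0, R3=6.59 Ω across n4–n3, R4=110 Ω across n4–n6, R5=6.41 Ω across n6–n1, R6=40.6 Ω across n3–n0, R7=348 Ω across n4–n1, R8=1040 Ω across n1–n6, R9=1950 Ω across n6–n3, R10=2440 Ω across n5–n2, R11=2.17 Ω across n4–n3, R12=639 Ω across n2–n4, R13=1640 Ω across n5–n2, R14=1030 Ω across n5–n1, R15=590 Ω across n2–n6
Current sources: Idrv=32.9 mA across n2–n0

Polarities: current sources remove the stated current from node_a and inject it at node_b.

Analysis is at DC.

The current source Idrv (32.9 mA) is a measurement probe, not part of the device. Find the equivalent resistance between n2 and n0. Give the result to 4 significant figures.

Element admittances at DC:
  Y(R1) = 0.003509 S between n5,n4
  Y(R2) = 0.009901 S between n3,n0
  Y(R3) = 0.1517 S between n4,n3
  Y(R4) = 0.009091 S between n4,n6
  Y(R5) = 0.1560 S between n6,n1
  Y(R6) = 0.02463 S between n3,n0
  Y(R7) = 0.002874 S between n4,n1
  Y(R8) = 0.0009615 S between n1,n6
  Y(R9) = 0.0005128 S between n6,n3
  Y(R10) = 0.0004098 S between n5,n2
  Y(R11) = 0.4608 S between n4,n3
  Y(R12) = 0.001565 S between n2,n4
  Y(R13) = 0.0006098 S between n5,n2
  Y(R14) = 0.0009709 S between n5,n1
  Y(R15) = 0.001695 S between n2,n6
  Idrv: injects 0.0329 A into n0 (from n2)
Assemble and solve the 6×6 MNA system:
  V(n1)=-2.061  V(n2)=-9.539  V(n3)=-0.9528  V(n4)=-1.006  V(n5)=-2.774  V(n6)=-2.076

R_eq = 289.9 Ω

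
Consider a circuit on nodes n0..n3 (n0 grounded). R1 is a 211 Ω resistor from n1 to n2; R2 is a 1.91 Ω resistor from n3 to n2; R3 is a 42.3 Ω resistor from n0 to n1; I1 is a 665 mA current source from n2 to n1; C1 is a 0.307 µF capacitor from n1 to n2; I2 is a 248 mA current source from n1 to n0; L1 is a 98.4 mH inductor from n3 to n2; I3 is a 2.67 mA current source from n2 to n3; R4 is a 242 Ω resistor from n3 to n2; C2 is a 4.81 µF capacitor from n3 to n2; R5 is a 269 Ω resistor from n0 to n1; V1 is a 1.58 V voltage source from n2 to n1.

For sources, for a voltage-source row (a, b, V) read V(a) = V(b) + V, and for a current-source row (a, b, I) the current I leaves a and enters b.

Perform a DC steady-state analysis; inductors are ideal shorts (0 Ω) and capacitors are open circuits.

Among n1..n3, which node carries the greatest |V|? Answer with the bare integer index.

Apply KCL at each of the 3 non-ground nodes and solve the resulting linear system.
Node n1: branches {R1, R3, I1, C1, I2, R5, V1} → V_1 = -9.065
Node n2: branches {R1, R2, I1, C1, L1, I3, R4, C2, V1} → V_2 = -7.485
Node n3: branches {R2, L1, I3, R4, C2} → V_3 = -7.485
Source currents: i(L1)=0.002670, i(V1)=-0.6725

1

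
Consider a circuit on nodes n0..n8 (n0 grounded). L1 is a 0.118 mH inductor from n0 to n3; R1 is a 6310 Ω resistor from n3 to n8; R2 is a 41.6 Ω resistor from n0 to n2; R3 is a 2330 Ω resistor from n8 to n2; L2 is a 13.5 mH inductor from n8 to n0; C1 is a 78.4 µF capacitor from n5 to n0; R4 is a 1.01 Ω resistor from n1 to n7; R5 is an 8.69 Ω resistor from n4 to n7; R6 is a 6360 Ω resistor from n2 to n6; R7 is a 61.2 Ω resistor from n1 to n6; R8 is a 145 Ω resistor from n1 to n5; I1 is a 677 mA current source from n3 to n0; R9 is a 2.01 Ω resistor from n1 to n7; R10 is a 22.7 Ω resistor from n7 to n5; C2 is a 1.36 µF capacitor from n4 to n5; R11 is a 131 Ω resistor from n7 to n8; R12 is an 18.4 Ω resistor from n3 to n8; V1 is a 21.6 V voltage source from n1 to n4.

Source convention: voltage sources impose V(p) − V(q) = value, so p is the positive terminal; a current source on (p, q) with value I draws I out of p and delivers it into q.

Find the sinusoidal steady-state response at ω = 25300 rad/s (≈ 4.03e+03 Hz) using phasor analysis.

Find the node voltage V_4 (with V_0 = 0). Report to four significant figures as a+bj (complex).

MNA unknowns: 8 node voltages V₁..V_8 plus 1 source current (V1)
L1: Y=0.000-0.3350j on G[0,3]
R1: Y=0.0001585+0.000j on G[3,8]
R2: Y=0.02404+0.000j on G[0,2]
R3: Y=0.0004292+0.000j on G[8,2]
L2: Y=0.000-0.002928j on G[8,0]
C1: Y=0.000+1.984j on G[5,0]
R4: Y=0.9901+0.000j on G[1,7]
R5: Y=0.1151+0.000j on G[4,7]
R6: Y=0.0001572+0.000j on G[2,6]
R7: Y=0.01634+0.000j on G[1,6]
R8: Y=0.006897+0.000j on G[1,5]
I1: z[3]−=0.677, z[0]+=0.677
R9: Y=0.4975+0.000j on G[1,7]
R10: Y=0.04405+0.000j on G[7,5]
C2: Y=0.000+0.03441j on G[4,5]
R11: Y=0.007634+0.000j on G[7,8]
R12: Y=0.05435+0.000j on G[3,8]
V1: row V1−V4=21.6, i_V1 at 1,4
solve → V1=6.723+8.878j, V2=0.05042+0.04577j, V3=-0.2143-1.913j, V4=-14.88+8.878j, V5=-0.03608+0.01807j, V6=6.660+8.794j, V7=5.012+8.598j, V8=0.4530-0.5956j
aux → i_V1=-2.594-0.4785j

-14.88+8.878j V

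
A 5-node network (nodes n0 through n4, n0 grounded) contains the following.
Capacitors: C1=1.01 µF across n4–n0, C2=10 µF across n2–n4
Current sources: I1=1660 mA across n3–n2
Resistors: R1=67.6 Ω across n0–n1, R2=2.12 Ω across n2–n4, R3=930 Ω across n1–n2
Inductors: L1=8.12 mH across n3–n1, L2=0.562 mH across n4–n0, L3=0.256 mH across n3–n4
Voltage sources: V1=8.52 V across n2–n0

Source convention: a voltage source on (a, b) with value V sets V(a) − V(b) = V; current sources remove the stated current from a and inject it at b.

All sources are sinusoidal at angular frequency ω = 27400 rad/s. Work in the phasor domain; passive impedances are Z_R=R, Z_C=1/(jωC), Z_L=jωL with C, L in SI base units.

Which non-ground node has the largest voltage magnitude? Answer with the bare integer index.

3

MNA unknowns: 4 node voltages V₁..V_4 plus 1 source current (V1)
C1: Y=0.000+0.02767j on G[4,0]
I1: z[3]−=1.66, z[2]+=1.66
R1: Y=0.01479+0.000j on G[0,1]
R2: Y=0.4717+0.000j on G[2,4]
C2: Y=0.000+0.2740j on G[2,4]
R3: Y=0.001075+0.000j on G[1,2]
L1: Y=0.000-0.004495j on G[3,1]
L2: Y=0.000-0.06494j on G[4,0]
L3: Y=0.000-0.1426j on G[3,4]
V1: row V2−V0=8.52, i_V1 at 2,0
solve → V1=-1.507-2.078j, V2=8.520+0.000j, V3=5.831-9.436j, V4=6.063+1.976j
aux → i_V1=-0.05136+0.2567j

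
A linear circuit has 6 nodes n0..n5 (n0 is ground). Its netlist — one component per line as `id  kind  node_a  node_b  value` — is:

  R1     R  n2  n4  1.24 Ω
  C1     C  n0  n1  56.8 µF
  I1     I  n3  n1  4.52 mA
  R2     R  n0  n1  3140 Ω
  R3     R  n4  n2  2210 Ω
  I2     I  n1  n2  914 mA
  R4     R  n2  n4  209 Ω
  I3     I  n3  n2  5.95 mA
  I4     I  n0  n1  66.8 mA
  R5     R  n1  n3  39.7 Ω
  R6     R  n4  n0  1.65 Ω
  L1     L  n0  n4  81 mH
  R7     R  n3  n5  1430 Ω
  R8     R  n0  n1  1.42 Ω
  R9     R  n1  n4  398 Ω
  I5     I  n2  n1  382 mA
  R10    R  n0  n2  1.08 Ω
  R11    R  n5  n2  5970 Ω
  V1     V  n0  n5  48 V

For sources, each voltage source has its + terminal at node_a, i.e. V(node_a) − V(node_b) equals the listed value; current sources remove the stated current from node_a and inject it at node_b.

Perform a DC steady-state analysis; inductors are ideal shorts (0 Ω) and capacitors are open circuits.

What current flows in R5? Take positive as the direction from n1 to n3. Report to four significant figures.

0.04236 A

Apply KCL at each of the 5 non-ground nodes and solve the resulting linear system.
Node n1: branches {C1, I1, R2, I2, I4, R5, R8, R9, I5} → V_1 = -0.7115
Node n2: branches {R1, R3, I2, R4, I3, I5, R10, R11} → V_2 = 0.3049
Node n3: branches {I1, I3, R5, R7} → V_3 = -2.393
Node n4: branches {R1, R3, R4, R6, L1, R9} → V_4 = 0.000
Node n5: branches {R7, R11, V1} → V_5 = -48.00
Source currents: i(L1)=-0.2457, i(V1)=-0.03998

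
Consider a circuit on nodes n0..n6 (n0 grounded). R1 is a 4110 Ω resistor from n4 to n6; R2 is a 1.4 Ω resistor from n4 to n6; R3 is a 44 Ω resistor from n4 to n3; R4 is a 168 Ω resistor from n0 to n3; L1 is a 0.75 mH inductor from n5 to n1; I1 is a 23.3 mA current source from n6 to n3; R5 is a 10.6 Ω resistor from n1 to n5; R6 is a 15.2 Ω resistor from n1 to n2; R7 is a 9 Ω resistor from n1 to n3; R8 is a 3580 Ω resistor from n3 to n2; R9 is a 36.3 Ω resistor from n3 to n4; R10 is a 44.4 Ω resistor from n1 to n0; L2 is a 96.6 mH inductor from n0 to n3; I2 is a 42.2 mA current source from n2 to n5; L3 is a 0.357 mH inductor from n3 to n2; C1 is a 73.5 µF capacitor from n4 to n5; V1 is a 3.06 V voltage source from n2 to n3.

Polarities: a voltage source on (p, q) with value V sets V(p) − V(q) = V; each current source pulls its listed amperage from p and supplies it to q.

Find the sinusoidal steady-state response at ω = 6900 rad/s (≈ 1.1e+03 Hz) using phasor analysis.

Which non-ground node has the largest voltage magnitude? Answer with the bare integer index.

Element admittances at ω=6900 rad/s:
  Y(R1) = 0.0002433+0.000j S between n4,n6
  Y(R2) = 0.7143+0.000j S between n4,n6
  Y(R3) = 0.02273+0.000j S between n4,n3
  Y(R4) = 0.005952+0.000j S between n0,n3
  Y(L1) = 0.000-0.1932j S between n5,n1
  I1: injects 0.0233 A into n3 (from n6)
  Y(R5) = 0.09434+0.000j S between n1,n5
  Y(R6) = 0.06579+0.000j S between n1,n2
  Y(R7) = 0.1111+0.000j S between n1,n3
  Y(R8) = 0.0002793+0.000j S between n3,n2
  Y(R9) = 0.02755+0.000j S between n3,n4
  Y(R10) = 0.02252+0.000j S between n1,n0
  Y(L2) = 0.000-0.001500j S between n0,n3
  I2: injects 0.0422 A into n5 (from n2)
  Y(L3) = 0.000-0.4060j S between n3,n2
  Y(C1) = 0.000+0.5071j S between n4,n5
  V1: constraint V(n2)−V(n3) = 3.06
Assemble and solve the 7×7 MNA system:
  V(n1)=0.2029-0.04012j  V(n2)=2.302-0.03924j  V(n3)=-0.7579-0.03924j  V(n4)=0.1506-0.01817j  V(n5)=0.1527-0.1542j  V(n6)=0.1180-0.01817j
  i(V1)=-0.1812+1.242j

2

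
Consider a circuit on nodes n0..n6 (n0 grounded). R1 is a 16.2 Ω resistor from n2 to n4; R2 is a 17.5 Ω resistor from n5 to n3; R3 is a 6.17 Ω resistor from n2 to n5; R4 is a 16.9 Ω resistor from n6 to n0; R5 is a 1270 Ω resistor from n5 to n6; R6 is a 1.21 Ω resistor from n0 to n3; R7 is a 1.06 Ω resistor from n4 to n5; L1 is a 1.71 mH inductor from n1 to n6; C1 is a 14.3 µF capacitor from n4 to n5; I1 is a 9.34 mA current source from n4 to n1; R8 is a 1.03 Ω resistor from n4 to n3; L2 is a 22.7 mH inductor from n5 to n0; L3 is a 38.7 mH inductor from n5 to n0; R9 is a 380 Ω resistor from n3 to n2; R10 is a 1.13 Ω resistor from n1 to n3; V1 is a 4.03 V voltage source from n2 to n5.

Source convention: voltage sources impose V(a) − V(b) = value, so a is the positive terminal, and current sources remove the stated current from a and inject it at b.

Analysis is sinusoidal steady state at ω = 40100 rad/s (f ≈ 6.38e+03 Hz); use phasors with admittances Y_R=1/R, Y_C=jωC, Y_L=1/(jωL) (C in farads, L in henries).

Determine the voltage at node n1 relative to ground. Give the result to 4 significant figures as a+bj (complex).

0.01048-7.615e-05j V

Element admittances at ω=40100 rad/s:
  Y(R1) = 0.06173+0.000j S between n2,n4
  Y(R2) = 0.05714+0.000j S between n5,n3
  Y(R3) = 0.1621+0.000j S between n2,n5
  Y(R4) = 0.05917+0.000j S between n6,n0
  Y(R5) = 0.0007874+0.000j S between n5,n6
  Y(R6) = 0.8264+0.000j S between n0,n3
  Y(R7) = 0.9434+0.000j S between n4,n5
  Y(L1) = 0.000-0.01458j S between n1,n6
  Y(C1) = 0.000+0.5734j S between n4,n5
  I1: injects 0.00934 A into n1 (from n4)
  Y(R8) = 0.9709+0.000j S between n4,n3
  Y(L2) = 0.000-0.001099j S between n5,n0
  Y(L3) = 0.000-0.0006444j S between n5,n0
  Y(R9) = 0.002632+0.000j S between n3,n2
  Y(R10) = 0.8850+0.000j S between n1,n3
  V1: constraint V(n2)−V(n5) = 4.03
Assemble and solve the 7×7 MNA system:
  V(n1)=0.01048-7.615e-05j  V(n2)=3.833+0.09487j  V(n3)=-4.542e-05-0.0002845j  V(n4)=-0.008478-0.006575j  V(n5)=-0.1970+0.09487j  V(n6)=-0.002160-0.001828j
  i(V1)=-0.9004-0.006513j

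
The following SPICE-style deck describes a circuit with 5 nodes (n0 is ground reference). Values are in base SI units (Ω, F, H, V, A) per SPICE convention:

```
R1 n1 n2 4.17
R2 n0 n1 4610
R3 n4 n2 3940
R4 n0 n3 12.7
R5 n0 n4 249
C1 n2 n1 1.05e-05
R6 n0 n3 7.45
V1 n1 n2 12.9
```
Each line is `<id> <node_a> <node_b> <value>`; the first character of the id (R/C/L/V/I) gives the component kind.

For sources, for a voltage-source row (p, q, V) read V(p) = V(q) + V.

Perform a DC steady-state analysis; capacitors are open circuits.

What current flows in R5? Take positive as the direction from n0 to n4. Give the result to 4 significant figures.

Apply KCL at each of the 4 non-ground nodes and solve the resulting linear system.
Node n1: branches {R1, R2, C1, V1} → V_1 = 6.759
Node n2: branches {R1, R3, C1, V1} → V_2 = -6.141
Node n3: branches {R4, R6} → V_3 = 0.000
Node n4: branches {R3, R5} → V_4 = -0.3651
Source currents: i(V1)=-3.095

0.001466 A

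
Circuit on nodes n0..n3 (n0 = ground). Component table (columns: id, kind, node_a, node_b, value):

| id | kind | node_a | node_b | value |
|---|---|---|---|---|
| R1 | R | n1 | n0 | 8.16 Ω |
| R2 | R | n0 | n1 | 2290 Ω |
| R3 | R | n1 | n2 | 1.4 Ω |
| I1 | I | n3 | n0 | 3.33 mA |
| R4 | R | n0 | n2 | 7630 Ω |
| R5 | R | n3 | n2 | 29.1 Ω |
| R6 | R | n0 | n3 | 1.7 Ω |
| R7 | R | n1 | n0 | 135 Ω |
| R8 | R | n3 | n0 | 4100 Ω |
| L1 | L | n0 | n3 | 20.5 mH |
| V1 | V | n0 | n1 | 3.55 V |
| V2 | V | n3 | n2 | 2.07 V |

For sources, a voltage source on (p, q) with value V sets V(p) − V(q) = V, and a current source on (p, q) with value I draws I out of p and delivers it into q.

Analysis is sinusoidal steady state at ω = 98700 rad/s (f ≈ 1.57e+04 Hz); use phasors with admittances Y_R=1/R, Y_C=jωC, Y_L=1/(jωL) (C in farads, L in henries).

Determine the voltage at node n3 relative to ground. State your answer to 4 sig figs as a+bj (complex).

-0.8137-0.0003087j V

MNA unknowns: 3 node voltages V₁..V_3 plus 2 source currents (V1, V2)
R1: Y=0.1225+0.000j on G[1,0]
R2: Y=0.0004367+0.000j on G[0,1]
R3: Y=0.7143+0.000j on G[1,2]
I1: z[3]−=0.00333, z[0]+=0.00333
R4: Y=0.0001311+0.000j on G[0,2]
R5: Y=0.03436+0.000j on G[3,2]
R6: Y=0.5882+0.000j on G[0,3]
R7: Y=0.007407+0.000j on G[1,0]
R8: Y=0.0002439+0.000j on G[3,0]
L1: Y=0.000-0.0004942j on G[0,3]
V1: row V0−V1=3.55, i_V1 at 0,1
V2: row V3−V2=2.07, i_V2 at 3,2
solve → V1=-3.550+0.000j, V2=-2.884-0.0003087j, V3=-0.8137-0.0003087j
aux → i_V1=-0.9388+0.0002205j, i_V2=0.4044-0.0002205j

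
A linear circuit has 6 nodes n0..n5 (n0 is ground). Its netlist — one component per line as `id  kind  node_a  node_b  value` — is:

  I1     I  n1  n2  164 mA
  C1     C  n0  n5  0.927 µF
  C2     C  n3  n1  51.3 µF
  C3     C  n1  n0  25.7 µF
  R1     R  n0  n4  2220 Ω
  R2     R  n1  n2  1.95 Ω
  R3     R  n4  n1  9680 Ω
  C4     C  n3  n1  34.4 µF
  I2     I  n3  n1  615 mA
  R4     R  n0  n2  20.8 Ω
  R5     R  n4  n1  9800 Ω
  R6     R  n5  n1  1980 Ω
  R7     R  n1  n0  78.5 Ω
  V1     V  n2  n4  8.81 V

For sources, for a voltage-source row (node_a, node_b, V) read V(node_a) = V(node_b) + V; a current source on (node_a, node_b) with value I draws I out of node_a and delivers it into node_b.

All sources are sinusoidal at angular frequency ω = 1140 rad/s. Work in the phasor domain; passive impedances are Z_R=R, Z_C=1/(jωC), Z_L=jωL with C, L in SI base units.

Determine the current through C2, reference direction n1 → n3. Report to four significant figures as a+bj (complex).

Element admittances at ω=1140 rad/s:
  I1: injects 0.164 A into n2 (from n1)
  Y(C1) = 0.000+0.001057j S between n0,n5
  Y(C2) = 0.000+0.05848j S between n3,n1
  Y(C3) = 0.000+0.02930j S between n1,n0
  Y(R1) = 0.0004505+0.000j S between n0,n4
  Y(R2) = 0.5128+0.000j S between n1,n2
  Y(R3) = 0.0001033+0.000j S between n4,n1
  Y(C4) = 0.000+0.03922j S between n3,n1
  I2: injects 0.615 A into n1 (from n3)
  Y(R4) = 0.04808+0.000j S between n0,n2
  Y(R5) = 0.0001020+0.000j S between n4,n1
  Y(R6) = 0.0005051+0.000j S between n5,n1
  Y(R7) = 0.01274+0.000j S between n1,n0
  V1: constraint V(n2)−V(n4) = 8.81
Assemble and solve the 6×6 MNA system:
  V(n1)=-0.1474+0.07562j  V(n2)=0.1677+0.06909j  V(n3)=-0.1474+6.371j  V(n4)=-8.642+0.06909j  V(n5)=0.002017+0.07140j
  i(V1)=-0.005637+2.978e-05j

0.3681+0.000j A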